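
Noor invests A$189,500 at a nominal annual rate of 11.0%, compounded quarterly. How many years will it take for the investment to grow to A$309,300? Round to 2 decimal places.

Periodic rate i = 0.11/4 = 0.0275.
(1+i)^n = 309300/189500 = 1.63219, so n = ln 1.63219 / ln 1.0275 = 18.0592 quarters
= 18.0592/4 years

4.51 years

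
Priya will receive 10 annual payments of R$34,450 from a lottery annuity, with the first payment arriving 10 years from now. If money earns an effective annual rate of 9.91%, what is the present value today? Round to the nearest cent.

PV at t=9 (ordinary 10-year annuity): 34450 × a(10|0.0991) = 34450 × 6.168396 = 212,501.2353
PV₀ = 212,501.2353 / (1+0.0991)^9 = 212,501.2353 / 2.340641 = 90,787.6110

R$90,787.61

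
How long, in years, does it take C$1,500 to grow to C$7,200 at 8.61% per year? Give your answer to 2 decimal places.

n = ln(7200/1500) / ln(1+0.0861) = ln(4.80000) / 0.082593 = 18.9920 years

18.99 years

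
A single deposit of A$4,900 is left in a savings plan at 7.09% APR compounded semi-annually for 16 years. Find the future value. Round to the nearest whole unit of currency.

i = 0.0709/2 = 0.03545 per half-year; n = 16·2 = 32.
4,900 × (1+0.03545)^32 = 4,900 × 3.048823 = 14,939.2336

A$14,939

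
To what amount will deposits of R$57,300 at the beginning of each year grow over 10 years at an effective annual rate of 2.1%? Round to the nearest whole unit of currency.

R$643,531

Accumulation factor s(10|0.021) × (1+i) = 11.230913; FV = 57300 × 11.230913 = 643,531.3089
(Beginning-of-period payments → annuity-due factor ×(1+i).)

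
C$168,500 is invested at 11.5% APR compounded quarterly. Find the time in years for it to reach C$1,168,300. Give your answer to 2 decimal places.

Periodic rate i = 0.115/4 = 0.02875.
n = ln(1.1683e+06/168500) / ln(1+0.02875) = ln(6.93353) / 0.028344 = 68.3156 quarters
= 68.3156/4 years

17.08 years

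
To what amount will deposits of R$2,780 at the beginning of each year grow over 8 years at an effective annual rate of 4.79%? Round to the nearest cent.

R$27,610.02

FV = 2780 × [(1+0.0479)^8 − 1] / 0.0479 × (1+i) = 2780 × 9.931663 = 27,610.0233
(Beginning-of-period payments → annuity-due factor ×(1+i).)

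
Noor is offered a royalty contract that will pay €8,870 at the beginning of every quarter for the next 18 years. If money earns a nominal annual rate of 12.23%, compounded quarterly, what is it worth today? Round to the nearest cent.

€264,785.80

With 4 periods per year: i = 0.030575, n = 72.
Annuity factor a(72|0.030575) × (1+i) = 29.851838; PV = 8870 × 29.851838 = 264,785.8048
Payments are at the start of each period, so multiply by (1+i).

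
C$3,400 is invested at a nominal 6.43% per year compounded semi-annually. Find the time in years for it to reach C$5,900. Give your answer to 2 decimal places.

8.71 years

Periodic rate i = 0.0643/2 = 0.03215.
(1+i)^n = 5900/3400 = 1.73529, so n = ln 1.73529 / ln 1.03215 = 17.4181 half-years
= 17.4181/2 years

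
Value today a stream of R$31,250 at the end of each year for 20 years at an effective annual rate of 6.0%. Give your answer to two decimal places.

R$358,435.04

PV = 31250 × [1 − (1+0.06)^(−20)] / 0.06 = 31250 × 11.469921 = 358,435.0381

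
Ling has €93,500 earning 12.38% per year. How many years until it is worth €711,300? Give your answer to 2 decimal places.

17.39 years

n = ln(711300/93500) / ln(1+0.1238) = ln(7.60749) / 0.116716 = 17.3852 years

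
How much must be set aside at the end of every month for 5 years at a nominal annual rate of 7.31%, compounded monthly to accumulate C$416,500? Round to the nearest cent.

C$5,771.07

Periodic rate i = 0.0731/12 = 0.00609167; n = 5 × 12 = 60 periods.
PMT = 416500 / ( [(1+0.00609167)^60 − 1] / 0.00609167 ) = 416500 / 72.170292 = 5,771.0727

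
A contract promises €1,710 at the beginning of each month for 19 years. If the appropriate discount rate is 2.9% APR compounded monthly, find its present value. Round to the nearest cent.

€300,205.08

Periodic rate i = 0.029/12 = 0.00241667; n = 19 × 12 = 228 periods.
PV = PMT · [1 − (1+i)^(−n)] / i × (1+i) = 1710 · 175.558525 = 300,205.0775
(Beginning-of-period payments → annuity-due factor ×(1+i).)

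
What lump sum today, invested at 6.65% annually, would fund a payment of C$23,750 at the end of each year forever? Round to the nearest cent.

PV = PMT / i = 23750 / 0.0665 = 357,142.8571

C$357,142.86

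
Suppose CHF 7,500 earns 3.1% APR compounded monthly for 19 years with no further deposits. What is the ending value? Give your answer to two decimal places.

Periodic rate i = 0.031/12 = 0.00258333; n = 19 × 12 = 228 periods.
FV = 7,500 × (1 + 0.00258333)^228 = 13,506.1284

CHF 13,506.13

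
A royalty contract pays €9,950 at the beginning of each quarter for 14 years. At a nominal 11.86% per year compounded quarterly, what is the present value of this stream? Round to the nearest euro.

€278,254

Periodic rate i = 0.1186/4 = 0.02965; n = 14 × 4 = 56 periods.
PV = PMT · [1 − (1+i)^(−n)] / i × (1+i) = 9950 · 27.965267 = 278,254.4072
(Beginning-of-period payments → annuity-due factor ×(1+i).)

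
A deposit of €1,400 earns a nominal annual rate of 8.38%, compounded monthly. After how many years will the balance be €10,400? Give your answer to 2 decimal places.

Periodic rate i = 0.0838/12 = 0.00698333.
(1+i)^n = 10400/1400 = 7.42857, so n = ln 7.42857 / ln 1.00698 = 288.1614 months
= 288.1614/12 years

24.01 years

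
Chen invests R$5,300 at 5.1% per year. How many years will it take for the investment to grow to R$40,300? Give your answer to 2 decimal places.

n = ln(40300/5300) / ln(1+0.051) = ln(7.60377) / 0.049742 = 40.7833 years

40.78 years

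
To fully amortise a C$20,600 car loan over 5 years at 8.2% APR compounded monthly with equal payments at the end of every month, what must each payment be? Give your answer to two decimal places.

With 12 periods per year: i = 0.00683333, n = 60.
Annuity-PV factor = 49.086388; PMT = 20600 / 49.086388 = 419.6683

C$419.67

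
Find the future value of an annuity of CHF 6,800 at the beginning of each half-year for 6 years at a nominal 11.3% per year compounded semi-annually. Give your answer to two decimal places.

With 2 periods per year: i = 0.0565, n = 12.
Accumulation factor s(12|0.0565) × (1+i) = 17.463104; FV = 6800 × 17.463104 = 118,749.1059
(annuity-due: payments at period start, so ×(1+i).)

CHF 118,749.11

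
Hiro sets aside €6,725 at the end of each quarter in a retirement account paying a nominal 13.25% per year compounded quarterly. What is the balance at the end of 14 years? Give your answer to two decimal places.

€1,056,188.26

i = 0.1325/4 = 0.033125 per quarter; n = 14·4 = 56.
FV = PMT · [(1+i)^n − 1] / i = 6725 · 157.054016 = 1,056,188.2588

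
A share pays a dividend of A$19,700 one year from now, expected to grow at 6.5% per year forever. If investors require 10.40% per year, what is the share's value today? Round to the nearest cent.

PV = PMT / (i − g) = 19700 / (0.104 − 0.065) = 19700 / 0.039000 = 505,128.2051

A$505,128.21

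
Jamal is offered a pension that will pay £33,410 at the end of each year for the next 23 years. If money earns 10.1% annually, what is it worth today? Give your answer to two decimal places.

PV = 33410 × [1 − (1+0.101)^(−23)] / 0.101 = 33410 × 8.818135 = 294,613.8950

£294,613.90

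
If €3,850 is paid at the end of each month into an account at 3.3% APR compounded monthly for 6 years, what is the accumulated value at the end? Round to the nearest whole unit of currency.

€306,084

i = 0.033/12 = 0.00275 per month; n = 6·12 = 72.
FV = 3850 × [(1+0.00275)^72 − 1] / 0.00275 = 3850 × 79.502249 = 306,083.6569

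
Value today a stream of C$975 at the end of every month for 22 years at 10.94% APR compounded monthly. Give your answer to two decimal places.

With 12 periods per year: i = 0.00911667, n = 264.
PV = PMT · [1 − (1+i)^(−n)] / i = 975 · 99.697503 = 97,205.0657

C$97,205.07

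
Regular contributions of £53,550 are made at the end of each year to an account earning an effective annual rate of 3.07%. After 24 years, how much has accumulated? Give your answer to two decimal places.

£1,859,791.13

FV = 53550 × [(1+0.0307)^24 − 1] / 0.0307 = 53550 × 34.729993 = 1,859,791.1333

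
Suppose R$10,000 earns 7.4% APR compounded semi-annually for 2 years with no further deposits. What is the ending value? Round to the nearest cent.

R$11,564.18

With 2 periods per year: i = 0.037, n = 4.
FV = PV·(1+i)^n = 10,000 × 1.156418 = 11,564.1849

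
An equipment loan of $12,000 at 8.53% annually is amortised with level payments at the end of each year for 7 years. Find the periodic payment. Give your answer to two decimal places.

$2,346.81

PMT = 12000 / ( [1 − (1+0.0853)^(−7)] / 0.0853 ) = 12000 / 5.113316 = 2,346.8137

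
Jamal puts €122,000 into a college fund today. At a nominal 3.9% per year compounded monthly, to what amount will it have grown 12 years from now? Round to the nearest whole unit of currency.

i = 0.039/12 = 0.00325 per month; n = 12·12 = 144.
FV = 122,000 × (1 + 0.00325)^144 = 194,661.5070

€194,662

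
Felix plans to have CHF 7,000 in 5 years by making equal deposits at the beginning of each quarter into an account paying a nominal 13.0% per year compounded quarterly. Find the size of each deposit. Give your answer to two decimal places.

CHF 245.96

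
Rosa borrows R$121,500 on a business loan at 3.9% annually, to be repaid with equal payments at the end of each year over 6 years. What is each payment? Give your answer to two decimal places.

R$23,102.17

PMT = 121500 / ( [1 − (1+0.039)^(−6)] / 0.039 ) = 121500 / 5.259246 = 23,102.1721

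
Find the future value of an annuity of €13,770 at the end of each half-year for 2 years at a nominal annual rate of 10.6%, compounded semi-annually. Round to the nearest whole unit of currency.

€59,616

With 2 periods per year: i = 0.053, n = 4.
FV = PMT · [(1+i)^n − 1] / i = 13770 · 4.329385 = 59,615.6298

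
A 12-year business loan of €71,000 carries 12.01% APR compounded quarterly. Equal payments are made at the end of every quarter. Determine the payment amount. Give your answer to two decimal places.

€2,811.32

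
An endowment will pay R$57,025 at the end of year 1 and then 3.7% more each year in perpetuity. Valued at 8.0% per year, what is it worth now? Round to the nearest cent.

PV = D₁/(r − g) = 57025/(0.08 − 0.037) = 1,326,162.7907

R$1,326,162.79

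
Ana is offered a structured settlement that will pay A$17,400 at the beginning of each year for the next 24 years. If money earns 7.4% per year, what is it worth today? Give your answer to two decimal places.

Annuity factor a(24|0.074) × (1+i) = 11.897320; PV = 17400 × 11.897320 = 207,013.3738
Payments are at the start of each period, so multiply by (1+i).

A$207,013.37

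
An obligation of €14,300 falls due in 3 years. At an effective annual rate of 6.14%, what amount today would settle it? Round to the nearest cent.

PV = 14,300 / (1 + 0.0614)^3 = 14,300 / 1.195741 = 11,959.1080

€11,959.11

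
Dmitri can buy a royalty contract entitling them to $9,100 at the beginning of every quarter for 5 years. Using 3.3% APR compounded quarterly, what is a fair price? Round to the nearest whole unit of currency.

i = 0.033/4 = 0.00825 per quarter; n = 5·4 = 20.
PV = PMT · [1 − (1+i)^(−n)] / i × (1+i) = 9100 · 18.519067 = 168,523.5053
(annuity-due: payments at period start, so ×(1+i).)

$168,524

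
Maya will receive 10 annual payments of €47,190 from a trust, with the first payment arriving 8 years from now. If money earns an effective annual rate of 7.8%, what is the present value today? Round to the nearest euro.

€188,875

PV at t=7 (ordinary 10-year annuity): 47190 × a(10|0.078) = 47190 × 6.771036 = 319,525.2074
Discount back 7 years: 319,525.2074 × (1+0.078)^(−7) = 319,525.2074 × 0.591111 = 188,874.7052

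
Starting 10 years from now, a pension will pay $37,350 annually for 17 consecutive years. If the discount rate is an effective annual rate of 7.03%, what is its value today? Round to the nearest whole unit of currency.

$197,439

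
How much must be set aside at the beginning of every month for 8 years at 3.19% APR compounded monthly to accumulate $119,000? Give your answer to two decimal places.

$1,086.88

With 12 periods per year: i = 0.00265833, n = 96.
PMT = 119000 / ( [(1+0.00265833)^96 − 1] / 0.00265833 × (1+i) ) = 119000 / 109.487563 = 1,086.8814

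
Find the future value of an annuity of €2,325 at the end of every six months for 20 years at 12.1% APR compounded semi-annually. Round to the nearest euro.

Periodic rate i = 0.121/2 = 0.0605; n = 20 × 2 = 40 periods.
Accumulation factor s(40|0.0605) = 156.720395; FV = 2325 × 156.720395 = 364,374.9176

€364,375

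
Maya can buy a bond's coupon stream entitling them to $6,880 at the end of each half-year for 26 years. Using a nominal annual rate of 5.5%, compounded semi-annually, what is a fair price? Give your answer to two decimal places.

$189,143.78

With 2 periods per year: i = 0.0275, n = 52.
PV = 6880 × [1 − (1+0.0275)^(−52)] / 0.0275 = 6880 × 27.491829 = 189,143.7815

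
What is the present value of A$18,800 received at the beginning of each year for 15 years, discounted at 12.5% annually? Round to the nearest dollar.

A$140,286

PV = 18800 × [1 − (1+0.125)^(−15)] / 0.125 × (1+i) = 18800 × 7.462006 = 140,285.7107
Payments are at the start of each period, so multiply by (1+i).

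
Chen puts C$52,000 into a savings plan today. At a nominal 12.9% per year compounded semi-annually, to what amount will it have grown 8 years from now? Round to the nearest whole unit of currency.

With 2 periods per year: i = 0.0645, n = 16.
52,000 × (1+0.0645)^16 = 52,000 × 2.718508 = 141,362.4280

C$141,362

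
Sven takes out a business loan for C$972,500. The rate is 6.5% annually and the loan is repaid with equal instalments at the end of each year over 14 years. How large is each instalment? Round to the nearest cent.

Annuity-PV factor = 9.013842; PMT = 972500 / 9.013842 = 107,889.6174

C$107,889.62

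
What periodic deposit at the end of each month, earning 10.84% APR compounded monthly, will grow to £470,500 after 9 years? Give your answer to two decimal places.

£2,589.74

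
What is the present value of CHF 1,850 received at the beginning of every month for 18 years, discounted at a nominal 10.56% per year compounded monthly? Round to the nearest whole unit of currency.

CHF 180,118

Periodic rate i = 0.1056/12 = 0.0088; n = 18 × 12 = 216 periods.
PV = PMT · [1 − (1+i)^(−n)] / i × (1+i) = 1850 · 97.361027 = 180,117.9005
(Beginning-of-period payments → annuity-due factor ×(1+i).)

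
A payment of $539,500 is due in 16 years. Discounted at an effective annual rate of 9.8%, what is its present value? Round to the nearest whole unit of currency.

$120,880

Discount factor = (1+0.098)^(−16) = 0.224059; PV = 539,500 × 0.224059 = 120,879.8764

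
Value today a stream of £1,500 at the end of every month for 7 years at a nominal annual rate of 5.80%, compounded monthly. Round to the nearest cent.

£103,356.57

Periodic rate i = 0.058/12 = 0.00483333; n = 7 × 12 = 84 periods.
PV = 1500 × [1 − (1+0.00483333)^(−84)] / 0.00483333 = 1500 × 68.904383 = 103,356.5746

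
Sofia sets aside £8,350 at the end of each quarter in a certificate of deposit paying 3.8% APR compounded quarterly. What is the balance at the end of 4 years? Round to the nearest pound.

£143,554

With 4 periods per year: i = 0.0095, n = 16.
FV = PMT · [(1+i)^n − 1] / i = 8350 · 17.192137 = 143,554.3408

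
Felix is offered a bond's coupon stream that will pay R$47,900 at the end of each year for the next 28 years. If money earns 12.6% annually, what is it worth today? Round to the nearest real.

PV = PMT · [1 − (1+i)^(−n)] / i = 47900 · 7.650384 = 366,453.3832

R$366,453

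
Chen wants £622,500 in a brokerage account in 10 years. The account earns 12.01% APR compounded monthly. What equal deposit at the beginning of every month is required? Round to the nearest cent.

£2,677.68

Periodic rate i = 0.1201/12 = 0.0100083; n = 10 × 12 = 120 periods.
PMT = 622500 / ( [(1+0.0100083)^120 − 1] / 0.0100083 × (1+i) ) = 622500 / 232.477466 = 2,677.6789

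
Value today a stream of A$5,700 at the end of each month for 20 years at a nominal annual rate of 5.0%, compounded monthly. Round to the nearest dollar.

A$863,694

i = 0.05/12 = 0.00416667 per month; n = 20·12 = 240.
PV = 5700 × [1 − (1+0.00416667)^(−240)] / 0.00416667 = 5700 × 151.525313 = 863,694.2845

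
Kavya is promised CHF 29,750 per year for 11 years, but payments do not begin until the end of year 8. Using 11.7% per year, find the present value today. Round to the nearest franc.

Value one period before first payment (t=7): 29750 × [1 − (1+0.117)^(−11)] / 0.117 = 29750 × 6.016375 = 178,987.1609
Discount back 7 years: 178,987.1609 × (1+0.117)^(−7) = 178,987.1609 × 0.460922 = 82,499.1868

CHF 82,499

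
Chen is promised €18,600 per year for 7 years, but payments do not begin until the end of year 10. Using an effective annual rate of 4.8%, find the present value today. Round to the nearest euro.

€71,092

Value one period before first payment (t=9): 18600 × [1 − (1+0.048)^(−7)] / 0.048 = 18600 × 5.828548 = 108,410.9944
Discount back 9 years: 108,410.9944 × (1+0.048)^(−9) = 108,410.9944 × 0.655765 = 71,092.1722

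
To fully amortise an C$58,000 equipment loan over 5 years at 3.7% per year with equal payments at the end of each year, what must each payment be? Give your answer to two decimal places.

C$12,918.77

Annuity-PV factor = 4.489592; PMT = 58000 / 4.489592 = 12,918.7695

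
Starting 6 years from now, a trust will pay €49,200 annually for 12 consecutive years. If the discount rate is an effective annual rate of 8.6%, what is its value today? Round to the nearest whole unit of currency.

€237,998

PV at t=5 (ordinary 12-year annuity): 49200 × a(12|0.086) = 49200 × 7.307311 = 359,519.7067
Discount back 5 years: 359,519.7067 × (1+0.086)^(−5) = 359,519.7067 × 0.661989 = 237,998.1463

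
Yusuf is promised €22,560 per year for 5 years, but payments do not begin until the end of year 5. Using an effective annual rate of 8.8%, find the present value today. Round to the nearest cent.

PV at t=4 (ordinary 5-year annuity): 22560 × a(5|0.088) = 22560 × 3.909920 = 88,207.7996
PV₀ = 88,207.7996 / (1+0.088)^4 = 88,207.7996 / 1.401250 = 62,949.3728

€62,949.37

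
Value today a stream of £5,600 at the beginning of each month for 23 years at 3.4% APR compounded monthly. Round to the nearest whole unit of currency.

£1,074,290

Periodic rate i = 0.034/12 = 0.00283333; n = 23 × 12 = 276 periods.
PV = 5600 × [1 − (1+0.00283333)^(−276)] / 0.00283333 × (1+i) = 5600 × 191.837440 = 1,074,289.6663
(Beginning-of-period payments → annuity-due factor ×(1+i).)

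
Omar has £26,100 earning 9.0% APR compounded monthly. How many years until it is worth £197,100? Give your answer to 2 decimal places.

22.55 years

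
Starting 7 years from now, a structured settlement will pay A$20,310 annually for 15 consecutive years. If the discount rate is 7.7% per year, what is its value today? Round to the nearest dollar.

A$113,464

Value one period before first payment (t=6): 20310 × [1 − (1+0.077)^(−15)] / 0.077 = 20310 × 8.718528 = 177,073.3103
PV₀ = 177,073.3103 / (1+0.077)^6 = 177,073.3103 / 1.560609 = 113,464.2081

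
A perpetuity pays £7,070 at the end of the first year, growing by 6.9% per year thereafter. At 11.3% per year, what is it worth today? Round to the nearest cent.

£160,681.82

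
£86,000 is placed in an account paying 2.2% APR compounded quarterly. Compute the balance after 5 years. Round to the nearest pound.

£95,971

i = 0.022/4 = 0.0055 per quarter; n = 5·4 = 20.
86,000 × (1+0.0055)^20 = 86,000 × 1.115942 = 95,970.9845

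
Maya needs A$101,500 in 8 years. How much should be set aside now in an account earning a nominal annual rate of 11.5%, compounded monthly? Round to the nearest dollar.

A$40,627

i = 0.115/12 = 0.00958333 per month; n = 8·12 = 96.
PV = 101,500 / (1 + 0.00958333)^96 = 101,500 / 2.498323 = 40,627.2559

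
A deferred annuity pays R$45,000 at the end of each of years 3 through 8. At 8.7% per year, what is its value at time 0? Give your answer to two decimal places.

Value one period before first payment (t=2): 45000 × [1 − (1+0.087)^(−6)] / 0.087 = 45000 × 4.526328 = 203,684.7432
PV₀ = 203,684.7432 / (1+0.087)^2 = 203,684.7432 / 1.181569 = 172,384.9756

R$172,384.98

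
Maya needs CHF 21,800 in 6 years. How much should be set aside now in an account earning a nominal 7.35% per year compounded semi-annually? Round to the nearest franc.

i = 0.0735/2 = 0.03675 per half-year; n = 6·2 = 12.
PV = FV·(1+i)^(−n) = 21,800 × 0.648502 = 14,137.3485

CHF 14,137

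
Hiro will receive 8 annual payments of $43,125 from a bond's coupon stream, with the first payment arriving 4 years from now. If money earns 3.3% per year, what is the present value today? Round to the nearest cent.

$271,186.28

Value one period before first payment (t=3): 43125 × [1 − (1+0.033)^(−8)] / 0.033 = 43125 × 6.931697 = 298,929.4356
PV₀ = 298,929.4356 / (1+0.033)^3 = 298,929.4356 / 1.102303 = 271,186.2824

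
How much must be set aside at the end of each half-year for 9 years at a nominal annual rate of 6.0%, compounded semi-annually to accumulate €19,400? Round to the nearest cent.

i = 0.06/2 = 0.03 per half-year; n = 9·2 = 18.
PMT = 19400 / ( [(1+0.03)^18 − 1] / 0.03 ) = 19400 / 23.414435 = 828.5487

€828.55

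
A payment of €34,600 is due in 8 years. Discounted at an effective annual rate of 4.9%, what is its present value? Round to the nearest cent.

PV = 34,600 / (1 + 0.049)^8 = 34,600 / 1.466236 = 23,597.8368

€23,597.84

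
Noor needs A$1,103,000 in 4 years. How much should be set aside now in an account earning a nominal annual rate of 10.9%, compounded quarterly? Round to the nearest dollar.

A$717,393

Periodic rate i = 0.109/4 = 0.02725; n = 4 × 4 = 16 periods.
Discount factor = (1+0.02725)^(−16) = 0.650402; PV = 1,103,000 × 0.650402 = 717,392.9650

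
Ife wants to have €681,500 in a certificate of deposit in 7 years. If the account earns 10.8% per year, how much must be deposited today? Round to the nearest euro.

€332,420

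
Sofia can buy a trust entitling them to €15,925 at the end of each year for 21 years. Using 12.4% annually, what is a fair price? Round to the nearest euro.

€117,398

PV = 15925 × [1 − (1+0.124)^(−21)] / 0.124 = 15925 × 7.371911 = 117,397.6808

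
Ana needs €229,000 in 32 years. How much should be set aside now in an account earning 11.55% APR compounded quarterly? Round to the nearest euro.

€5,990

With 4 periods per year: i = 0.028875, n = 128.
PV = 229,000 / (1 + 0.028875)^128 = 229,000 / 38.230914 = 5,989.9170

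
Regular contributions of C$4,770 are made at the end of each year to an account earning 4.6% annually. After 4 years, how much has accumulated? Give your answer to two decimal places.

C$20,437.36

FV = PMT · [(1+i)^n − 1] / i = 4770 · 4.284561 = 20,437.3576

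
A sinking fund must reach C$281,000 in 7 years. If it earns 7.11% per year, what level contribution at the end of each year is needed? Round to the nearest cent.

FV-annuity factor = 8.683162; PMT = 281000 / 8.683162 = 32,361.4840

C$32,361.48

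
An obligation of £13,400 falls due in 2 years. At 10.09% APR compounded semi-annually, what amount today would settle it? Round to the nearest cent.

i = 0.1009/2 = 0.05045 per half-year; n = 2·2 = 4.
PV = 13,400 / (1 + 0.05045)^4 = 13,400 / 1.217591 = 11,005.3347

£11,005.33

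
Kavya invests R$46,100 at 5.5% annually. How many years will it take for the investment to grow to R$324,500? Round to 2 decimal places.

36.45 years

n = ln(324500/46100) / ln(1+0.055) = ln(7.03905) / 0.053541 = 36.4483 years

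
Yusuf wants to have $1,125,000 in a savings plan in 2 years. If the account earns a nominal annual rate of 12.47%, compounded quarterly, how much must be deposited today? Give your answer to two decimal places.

Periodic rate i = 0.1247/4 = 0.031175; n = 2 × 4 = 8 periods.
PV = FV·(1+i)^(−n) = 1,125,000 × 0.782242 = 880,021.9802

$880,021.98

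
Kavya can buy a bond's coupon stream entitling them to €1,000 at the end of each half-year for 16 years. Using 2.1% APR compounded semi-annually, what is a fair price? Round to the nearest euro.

€27,059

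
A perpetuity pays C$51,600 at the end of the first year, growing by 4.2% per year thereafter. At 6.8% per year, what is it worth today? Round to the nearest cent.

C$1,984,615.38

PV = PMT / (i − g) = 51600 / (0.068 − 0.042) = 51600 / 0.026000 = 1,984,615.3846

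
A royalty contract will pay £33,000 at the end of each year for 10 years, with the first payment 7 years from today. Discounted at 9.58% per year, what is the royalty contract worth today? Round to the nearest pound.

PV at t=6 (ordinary 10-year annuity): 33000 × a(10|0.0958) = 33000 × 6.257015 = 206,481.4997
Discount back 6 years: 206,481.4997 × (1+0.0958)^(−6) = 206,481.4997 × 0.577580 = 119,259.6057

£119,260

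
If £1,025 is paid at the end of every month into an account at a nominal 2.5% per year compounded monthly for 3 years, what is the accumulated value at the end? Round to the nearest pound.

i = 0.025/12 = 0.00208333 per month; n = 3·12 = 36.
FV = 1025 × [(1+0.00208333)^36 − 1] / 0.00208333 = 1025 × 37.344029 = 38,277.6301

£38,278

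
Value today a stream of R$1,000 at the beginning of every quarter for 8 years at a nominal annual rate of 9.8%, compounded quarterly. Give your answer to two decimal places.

R$22,542.72

Periodic rate i = 0.098/4 = 0.0245; n = 8 × 4 = 32 periods.
PV = 1000 × [1 − (1+0.0245)^(−32)] / 0.0245 × (1+i) = 1000 × 22.542716 = 22,542.7164
(annuity-due: payments at period start, so ×(1+i).)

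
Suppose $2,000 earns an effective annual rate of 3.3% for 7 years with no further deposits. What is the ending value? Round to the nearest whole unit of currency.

FV = 2,000 × (1 + 0.033)^7 = 2,510.3383

$2,510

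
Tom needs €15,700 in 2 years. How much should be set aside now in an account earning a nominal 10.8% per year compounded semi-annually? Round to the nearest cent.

€12,721.47

i = 0.108/2 = 0.054 per half-year; n = 2·2 = 4.
PV = FV·(1+i)^(−n) = 15,700 × 0.810285 = 12,721.4674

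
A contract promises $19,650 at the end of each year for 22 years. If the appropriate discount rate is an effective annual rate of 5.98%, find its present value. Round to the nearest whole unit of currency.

$237,029

PV = PMT · [1 − (1+i)^(−n)] / i = 19650 · 12.062550 = 237,029.1081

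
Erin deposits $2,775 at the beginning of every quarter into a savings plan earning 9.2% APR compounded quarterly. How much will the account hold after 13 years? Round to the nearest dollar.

$279,238

Periodic rate i = 0.092/4 = 0.023; n = 13 × 4 = 52 periods.
Accumulation factor s(52|0.023) × (1+i) = 100.626196; FV = 2775 × 100.626196 = 279,237.6928
(Beginning-of-period payments → annuity-due factor ×(1+i).)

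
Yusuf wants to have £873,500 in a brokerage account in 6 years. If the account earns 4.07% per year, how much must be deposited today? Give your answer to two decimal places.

PV = FV·(1+i)^(−n) = 873,500 × 0.787130 = 687,558.3836

£687,558.38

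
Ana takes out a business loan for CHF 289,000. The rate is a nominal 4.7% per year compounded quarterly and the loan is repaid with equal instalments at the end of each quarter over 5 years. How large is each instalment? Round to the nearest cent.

CHF 16,298.66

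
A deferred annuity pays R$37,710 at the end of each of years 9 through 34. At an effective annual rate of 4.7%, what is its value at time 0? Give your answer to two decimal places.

R$387,295.54

PV at t=8 (ordinary 26-year annuity): 37710 × a(26|0.047) = 37710 × 14.830624 = 559,262.8193
Discount back 8 years: 559,262.8193 × (1+0.047)^(−8) = 559,262.8193 × 0.692511 = 387,295.5387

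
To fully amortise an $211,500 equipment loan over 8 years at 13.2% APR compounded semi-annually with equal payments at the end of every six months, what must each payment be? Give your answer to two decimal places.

With 2 periods per year: i = 0.066, n = 16.
PMT = 211500 / ( [1 − (1+0.066)^(−16)] / 0.066 ) = 211500 / 9.702214 = 21,799.1475

$21,799.15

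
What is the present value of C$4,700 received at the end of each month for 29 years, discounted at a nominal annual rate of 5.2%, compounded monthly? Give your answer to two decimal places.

C$843,749.89

With 12 periods per year: i = 0.00433333, n = 348.
Annuity factor a(348|0.00433333) = 179.521254; PV = 4700 × 179.521254 = 843,749.8949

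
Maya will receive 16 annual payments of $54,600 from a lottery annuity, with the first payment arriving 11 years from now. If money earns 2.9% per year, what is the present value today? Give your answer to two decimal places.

Value one period before first payment (t=10): 54600 × [1 − (1+0.029)^(−16)] / 0.029 = 54600 × 12.657670 = 691,108.8092
Discount back 10 years: 691,108.8092 × (1+0.029)^(−10) = 691,108.8092 × 0.751357 = 519,269.3406

$519,269.34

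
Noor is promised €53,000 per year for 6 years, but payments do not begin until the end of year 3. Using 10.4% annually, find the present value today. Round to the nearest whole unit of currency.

PV at t=2 (ordinary 6-year annuity): 53000 × a(6|0.104) = 53000 × 4.304679 = 228,147.9921
Discount back 2 years: 228,147.9921 × (1+0.104)^(−2) = 228,147.9921 × 0.820468 = 187,188.2155

€187,188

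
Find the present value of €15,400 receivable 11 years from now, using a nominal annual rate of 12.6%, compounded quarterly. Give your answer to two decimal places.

With 4 periods per year: i = 0.0315, n = 44.
Discount factor = (1+0.0315)^(−44) = 0.255478; PV = 15,400 × 0.255478 = 3,934.3637

€3,934.36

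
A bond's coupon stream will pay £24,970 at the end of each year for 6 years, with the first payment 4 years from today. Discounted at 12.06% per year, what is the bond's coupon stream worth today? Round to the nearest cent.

£72,831.55

Value one period before first payment (t=3): 24970 × [1 − (1+0.1206)^(−6)] / 0.1206 = 24970 × 4.104430 = 102,487.6231
PV₀ = 102,487.6231 / (1+0.1206)^3 = 102,487.6231 / 1.407187 = 72,831.5523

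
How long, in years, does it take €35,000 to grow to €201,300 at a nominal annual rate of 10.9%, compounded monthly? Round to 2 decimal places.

16.12 years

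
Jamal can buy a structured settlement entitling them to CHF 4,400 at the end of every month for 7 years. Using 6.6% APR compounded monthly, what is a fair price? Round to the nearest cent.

With 12 periods per year: i = 0.0055, n = 84.
PV = PMT · [1 − (1+i)^(−n)] / i = 4400 · 67.123570 = 295,343.7077

CHF 295,343.71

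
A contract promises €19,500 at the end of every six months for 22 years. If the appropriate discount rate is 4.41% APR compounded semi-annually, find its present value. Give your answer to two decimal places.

€545,625.24

Periodic rate i = 0.0441/2 = 0.02205; n = 22 × 2 = 44 periods.
PV = PMT · [1 − (1+i)^(−n)] / i = 19500 · 27.980781 = 545,625.2369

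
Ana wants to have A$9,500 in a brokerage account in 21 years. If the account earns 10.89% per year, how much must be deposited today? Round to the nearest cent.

PV = 9,500 / (1 + 0.1089)^21 = 9,500 / 8.764760 = 1,083.8859

A$1,083.89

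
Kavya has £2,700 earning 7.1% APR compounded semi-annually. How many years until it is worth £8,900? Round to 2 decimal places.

Periodic rate i = 0.071/2 = 0.0355.
(1+i)^n = 8900/2700 = 3.29630, so n = ln 3.29630 / ln 1.0355 = 34.1929 half-years
= 34.1929/2 years

17.10 years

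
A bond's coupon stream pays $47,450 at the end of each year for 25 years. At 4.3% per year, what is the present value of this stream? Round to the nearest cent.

$718,311.63

PV = PMT · [1 − (1+i)^(−n)] / i = 47450 · 15.138285 = 718,311.6344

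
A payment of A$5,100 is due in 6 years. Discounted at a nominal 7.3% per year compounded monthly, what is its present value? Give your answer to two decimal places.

A$3,295.53

i = 0.073/12 = 0.00608333 per month; n = 6·12 = 72.
PV = FV·(1+i)^(−n) = 5,100 × 0.646183 = 3,295.5313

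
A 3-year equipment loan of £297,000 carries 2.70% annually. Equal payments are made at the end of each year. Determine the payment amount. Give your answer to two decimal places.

£104,393.47

Annuity-PV factor = 2.845006; PMT = 297000 / 2.845006 = 104,393.4703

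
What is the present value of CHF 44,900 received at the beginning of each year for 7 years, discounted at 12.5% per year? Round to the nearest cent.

CHF 226,917.35

PV = PMT · [1 − (1+i)^(−n)] / i × (1+i) = 44900 · 5.053839 = 226,917.3498
(Beginning-of-period payments → annuity-due factor ×(1+i).)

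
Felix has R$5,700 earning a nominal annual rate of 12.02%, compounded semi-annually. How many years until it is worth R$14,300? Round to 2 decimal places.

Periodic rate i = 0.1202/2 = 0.0601.
(1+i)^n = 14300/5700 = 2.50877, so n = ln 2.50877 / ln 1.0601 = 15.7598 half-years
= 15.7598/2 years

7.88 years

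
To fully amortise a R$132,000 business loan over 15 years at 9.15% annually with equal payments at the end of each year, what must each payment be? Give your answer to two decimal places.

R$16,521.05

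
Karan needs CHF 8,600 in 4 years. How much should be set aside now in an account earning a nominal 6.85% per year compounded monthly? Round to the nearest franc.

i = 0.0685/12 = 0.00570833 per month; n = 4·12 = 48.
Discount factor = (1+0.00570833)^(−48) = 0.760925; PV = 8,600 × 0.760925 = 6,543.9521

CHF 6,544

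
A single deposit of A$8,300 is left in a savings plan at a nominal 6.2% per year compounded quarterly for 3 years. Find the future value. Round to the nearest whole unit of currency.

A$9,982

i = 0.062/4 = 0.0155 per quarter; n = 3·4 = 12.
FV = 8,300 × (1 + 0.0155)^12 = 9,982.4519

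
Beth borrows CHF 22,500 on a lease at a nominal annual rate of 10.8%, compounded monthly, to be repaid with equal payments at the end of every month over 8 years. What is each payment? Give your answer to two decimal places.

CHF 351.02

With 12 periods per year: i = 0.009, n = 96.
Annuity-PV factor = 64.099457; PMT = 22500 / 64.099457 = 351.0170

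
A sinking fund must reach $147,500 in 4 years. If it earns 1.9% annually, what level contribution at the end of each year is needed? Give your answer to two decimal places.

$35,840.54

PMT = 147500 / ( [(1+0.019)^4 − 1] / 0.019 ) = 147500 / 4.115451 = 35,840.5446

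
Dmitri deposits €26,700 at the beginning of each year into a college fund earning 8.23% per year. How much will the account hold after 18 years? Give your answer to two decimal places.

€1,106,740.90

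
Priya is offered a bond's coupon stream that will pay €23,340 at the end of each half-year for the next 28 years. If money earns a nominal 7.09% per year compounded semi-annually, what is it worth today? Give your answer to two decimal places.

With 2 periods per year: i = 0.03545, n = 56.
PV = 23340 × [1 − (1+0.03545)^(−56)] / 0.03545 = 23340 × 24.198671 = 564,796.9837

€564,796.98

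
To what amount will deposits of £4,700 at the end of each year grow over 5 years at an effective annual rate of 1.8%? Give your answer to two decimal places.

£24,361.37

Accumulation factor s(5|0.018) = 5.183269; FV = 4700 × 5.183269 = 24,361.3655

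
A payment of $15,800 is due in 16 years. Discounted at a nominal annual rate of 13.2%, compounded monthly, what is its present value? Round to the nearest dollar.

$1,934

i = 0.132/12 = 0.011 per month; n = 16·12 = 192.
PV = FV·(1+i)^(−n) = 15,800 × 0.122399 = 1,933.9053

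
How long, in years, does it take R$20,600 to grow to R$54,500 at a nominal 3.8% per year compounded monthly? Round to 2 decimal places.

25.64 years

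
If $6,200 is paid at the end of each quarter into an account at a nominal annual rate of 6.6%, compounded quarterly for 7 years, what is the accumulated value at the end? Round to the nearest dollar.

Periodic rate i = 0.066/4 = 0.0165; n = 7 × 4 = 28 periods.
FV = PMT · [(1+i)^n − 1] / i = 6200 · 35.228637 = 218,417.5525

$218,418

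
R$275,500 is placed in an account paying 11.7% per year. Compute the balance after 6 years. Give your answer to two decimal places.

R$535,107.01

275,500 × (1+0.117)^6 = 275,500 × 1.942312 = 535,107.0119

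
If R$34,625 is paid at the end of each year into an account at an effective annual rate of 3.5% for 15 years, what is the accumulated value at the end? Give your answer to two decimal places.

Accumulation factor s(15|0.035) = 19.295681; FV = 34625 × 19.295681 = 668,112.9504

R$668,112.95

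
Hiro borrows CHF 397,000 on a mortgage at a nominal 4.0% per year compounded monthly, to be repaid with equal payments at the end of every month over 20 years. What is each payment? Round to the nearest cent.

CHF 2,405.74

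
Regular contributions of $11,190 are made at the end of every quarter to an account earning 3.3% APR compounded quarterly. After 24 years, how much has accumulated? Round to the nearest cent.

$1,628,512.29

With 4 periods per year: i = 0.00825, n = 96.
FV = 11190 × [(1+0.00825)^96 − 1] / 0.00825 = 11190 × 145.532823 = 1,628,512.2893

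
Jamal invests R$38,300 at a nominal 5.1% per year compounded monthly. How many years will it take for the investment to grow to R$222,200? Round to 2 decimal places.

34.55 years

Periodic rate i = 0.051/12 = 0.00425.
(1+i)^n = 222200/38300 = 5.80157, so n = ln 5.80157 / ln 1.00425 = 414.5556 months
= 414.5556/12 years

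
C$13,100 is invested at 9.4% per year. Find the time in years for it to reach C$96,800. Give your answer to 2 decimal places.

22.26 years

(1+i)^n = 96800/13100 = 7.38931, so n = ln 7.38931 / ln 1.094 = 22.2620 years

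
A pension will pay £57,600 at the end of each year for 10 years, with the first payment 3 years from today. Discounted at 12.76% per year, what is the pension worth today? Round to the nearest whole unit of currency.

£248,193

Value one period before first payment (t=2): 57600 × [1 − (1+0.1276)^(−10)] / 0.1276 = 57600 × 5.478693 = 315,572.7026
Discount back 2 years: 315,572.7026 × (1+0.1276)^(−2) = 315,572.7026 × 0.786484 = 248,192.8664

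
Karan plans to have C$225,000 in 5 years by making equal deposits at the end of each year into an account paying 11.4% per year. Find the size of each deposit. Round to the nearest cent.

PMT = 225000 / ( [(1+0.114)^5 − 1] / 0.114 ) = 225000 / 6.277537 = 35,842.0848

C$35,842.08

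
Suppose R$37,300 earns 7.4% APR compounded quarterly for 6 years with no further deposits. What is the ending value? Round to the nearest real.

Periodic rate i = 0.074/4 = 0.0185; n = 6 × 4 = 24 periods.
FV = 37,300 × (1 + 0.0185)^24 = 57,912.6758

R$57,913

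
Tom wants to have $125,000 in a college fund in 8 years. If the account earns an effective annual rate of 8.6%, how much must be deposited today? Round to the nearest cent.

$64,605.79

Discount factor = (1+0.086)^(−8) = 0.516846; PV = 125,000 × 0.516846 = 64,605.7855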